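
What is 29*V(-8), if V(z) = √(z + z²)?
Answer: 58*√14 ≈ 217.02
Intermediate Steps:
29*V(-8) = 29*√(-8*(1 - 8)) = 29*√(-8*(-7)) = 29*√56 = 29*(2*√14) = 58*√14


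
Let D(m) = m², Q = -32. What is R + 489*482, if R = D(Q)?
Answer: 236722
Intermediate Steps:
R = 1024 (R = (-32)² = 1024)
R + 489*482 = 1024 + 489*482 = 1024 + 235698 = 236722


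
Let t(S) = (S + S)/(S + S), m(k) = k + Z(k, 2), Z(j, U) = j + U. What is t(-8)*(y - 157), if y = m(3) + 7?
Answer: -142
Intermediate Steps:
Z(j, U) = U + j
m(k) = 2 + 2*k (m(k) = k + (2 + k) = 2 + 2*k)
t(S) = 1 (t(S) = (2*S)/((2*S)) = (2*S)*(1/(2*S)) = 1)
y = 15 (y = (2 + 2*3) + 7 = (2 + 6) + 7 = 8 + 7 = 15)
t(-8)*(y - 157) = 1*(15 - 157) = 1*(-142) = -142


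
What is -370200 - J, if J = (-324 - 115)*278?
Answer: -248158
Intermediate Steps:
J = -122042 (J = -439*278 = -122042)
-370200 - J = -370200 - 1*(-122042) = -370200 + 122042 = -248158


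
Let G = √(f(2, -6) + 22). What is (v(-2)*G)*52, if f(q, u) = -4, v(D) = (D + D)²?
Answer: 2496*√2 ≈ 3529.9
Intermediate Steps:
v(D) = 4*D² (v(D) = (2*D)² = 4*D²)
G = 3*√2 (G = √(-4 + 22) = √18 = 3*√2 ≈ 4.2426)
(v(-2)*G)*52 = ((4*(-2)²)*(3*√2))*52 = ((4*4)*(3*√2))*52 = (16*(3*√2))*52 = (48*√2)*52 = 2496*√2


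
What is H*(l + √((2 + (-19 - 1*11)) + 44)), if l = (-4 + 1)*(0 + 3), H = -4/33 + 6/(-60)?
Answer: 73/66 ≈ 1.1061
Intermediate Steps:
H = -73/330 (H = -4*1/33 + 6*(-1/60) = -4/33 - ⅒ = -73/330 ≈ -0.22121)
l = -9 (l = -3*3 = -9)
H*(l + √((2 + (-19 - 1*11)) + 44)) = -73*(-9 + √((2 + (-19 - 1*11)) + 44))/330 = -73*(-9 + √((2 + (-19 - 11)) + 44))/330 = -73*(-9 + √((2 - 30) + 44))/330 = -73*(-9 + √(-28 + 44))/330 = -73*(-9 + √16)/330 = -73*(-9 + 4)/330 = -73/330*(-5) = 73/66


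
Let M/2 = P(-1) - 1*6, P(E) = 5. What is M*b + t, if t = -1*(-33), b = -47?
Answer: 127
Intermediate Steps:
M = -2 (M = 2*(5 - 1*6) = 2*(5 - 6) = 2*(-1) = -2)
t = 33
M*b + t = -2*(-47) + 33 = 94 + 33 = 127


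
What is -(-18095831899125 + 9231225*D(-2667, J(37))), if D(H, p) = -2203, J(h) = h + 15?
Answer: 18116168287800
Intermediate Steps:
J(h) = 15 + h
-(-18095831899125 + 9231225*D(-2667, J(37))) = -9231225/(1/(-1960285 - 2203)) = -9231225/(1/(-1962488)) = -9231225/(-1/1962488) = -9231225*(-1962488) = 18116168287800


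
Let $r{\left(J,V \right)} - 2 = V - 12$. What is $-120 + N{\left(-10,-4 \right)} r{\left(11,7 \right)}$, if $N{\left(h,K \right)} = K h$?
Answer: $-240$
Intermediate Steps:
$r{\left(J,V \right)} = -10 + V$ ($r{\left(J,V \right)} = 2 + \left(V - 12\right) = 2 + \left(-12 + V\right) = -10 + V$)
$-120 + N{\left(-10,-4 \right)} r{\left(11,7 \right)} = -120 + \left(-4\right) \left(-10\right) \left(-10 + 7\right) = -120 + 40 \left(-3\right) = -120 - 120 = -240$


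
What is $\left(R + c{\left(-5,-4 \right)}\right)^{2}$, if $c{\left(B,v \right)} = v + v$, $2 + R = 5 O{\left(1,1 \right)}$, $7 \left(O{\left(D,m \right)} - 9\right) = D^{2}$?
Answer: $\frac{62500}{49} \approx 1275.5$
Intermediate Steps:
$O{\left(D,m \right)} = 9 + \frac{D^{2}}{7}$
$R = \frac{306}{7}$ ($R = -2 + 5 \left(9 + \frac{1^{2}}{7}\right) = -2 + 5 \left(9 + \frac{1}{7} \cdot 1\right) = -2 + 5 \left(9 + \frac{1}{7}\right) = -2 + 5 \cdot \frac{64}{7} = -2 + \frac{320}{7} = \frac{306}{7} \approx 43.714$)
$c{\left(B,v \right)} = 2 v$
$\left(R + c{\left(-5,-4 \right)}\right)^{2} = \left(\frac{306}{7} + 2 \left(-4\right)\right)^{2} = \left(\frac{306}{7} - 8\right)^{2} = \left(\frac{250}{7}\right)^{2} = \frac{62500}{49}$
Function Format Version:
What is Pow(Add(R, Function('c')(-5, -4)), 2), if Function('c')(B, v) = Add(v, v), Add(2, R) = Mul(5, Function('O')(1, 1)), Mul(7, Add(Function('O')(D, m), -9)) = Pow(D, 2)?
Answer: Rational(62500, 49) ≈ 1275.5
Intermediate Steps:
Function('O')(D, m) = Add(9, Mul(Rational(1, 7), Pow(D, 2)))
R = Rational(306, 7) (R = Add(-2, Mul(5, Add(9, Mul(Rational(1, 7), Pow(1, 2))))) = Add(-2, Mul(5, Add(9, Mul(Rational(1, 7), 1)))) = Add(-2, Mul(5, Add(9, Rational(1, 7)))) = Add(-2, Mul(5, Rational(64, 7))) = Add(-2, Rational(320, 7)) = Rational(306, 7) ≈ 43.714)
Function('c')(B, v) = Mul(2, v)
Pow(Add(R, Function('c')(-5, -4)), 2) = Pow(Add(Rational(306, 7), Mul(2, -4)), 2) = Pow(Add(Rational(306, 7), -8), 2) = Pow(Rational(250, 7), 2) = Rational(62500, 49)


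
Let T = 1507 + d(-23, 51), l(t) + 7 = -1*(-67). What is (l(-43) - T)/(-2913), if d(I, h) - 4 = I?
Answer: 476/971 ≈ 0.49022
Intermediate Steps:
d(I, h) = 4 + I
l(t) = 60 (l(t) = -7 - 1*(-67) = -7 + 67 = 60)
T = 1488 (T = 1507 + (4 - 23) = 1507 - 19 = 1488)
(l(-43) - T)/(-2913) = (60 - 1*1488)/(-2913) = (60 - 1488)*(-1/2913) = -1428*(-1/2913) = 476/971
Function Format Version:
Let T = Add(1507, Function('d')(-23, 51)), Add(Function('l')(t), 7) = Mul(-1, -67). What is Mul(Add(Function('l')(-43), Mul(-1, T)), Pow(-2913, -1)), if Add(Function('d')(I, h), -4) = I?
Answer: Rational(476, 971) ≈ 0.49022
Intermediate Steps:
Function('d')(I, h) = Add(4, I)
Function('l')(t) = 60 (Function('l')(t) = Add(-7, Mul(-1, -67)) = Add(-7, 67) = 60)
T = 1488 (T = Add(1507, Add(4, -23)) = Add(1507, -19) = 1488)
Mul(Add(Function('l')(-43), Mul(-1, T)), Pow(-2913, -1)) = Mul(Add(60, Mul(-1, 1488)), Pow(-2913, -1)) = Mul(Add(60, -1488), Rational(-1, 2913)) = Mul(-1428, Rational(-1, 2913)) = Rational(476, 971)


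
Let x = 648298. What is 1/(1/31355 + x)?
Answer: 31355/20327383791 ≈ 1.5425e-6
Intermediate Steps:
1/(1/31355 + x) = 1/(1/31355 + 648298) = 1/(20327383791/31355) = 31355/20327383791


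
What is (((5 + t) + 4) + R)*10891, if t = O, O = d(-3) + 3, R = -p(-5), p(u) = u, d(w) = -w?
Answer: 217820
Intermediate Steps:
R = 5 (R = -1*(-5) = 5)
O = 6 (O = -1*(-3) + 3 = 3 + 3 = 6)
t = 6
(((5 + t) + 4) + R)*10891 = (((5 + 6) + 4) + 5)*10891 = ((11 + 4) + 5)*10891 = (15 + 5)*10891 = 20*10891 = 217820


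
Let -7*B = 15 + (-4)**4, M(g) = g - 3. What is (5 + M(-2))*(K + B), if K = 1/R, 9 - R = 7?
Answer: 0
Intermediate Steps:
R = 2 (R = 9 - 1*7 = 9 - 7 = 2)
M(g) = -3 + g
B = -271/7 (B = -(15 + (-4)**4)/7 = -(15 + 256)/7 = -1/7*271 = -271/7 ≈ -38.714)
K = 1/2 ≈ 0.50000
(5 + M(-2))*(K + B) = (5 + (-3 - 2))*(1/2 - 271/7) = (5 - 5)*(-535/14) = 0*(-535/14) = 0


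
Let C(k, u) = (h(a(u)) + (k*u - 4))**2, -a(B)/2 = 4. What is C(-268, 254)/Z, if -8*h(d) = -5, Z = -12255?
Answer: -296592427609/784320 ≈ -3.7815e+5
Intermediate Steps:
a(B) = -8 (a(B) = -2*4 = -8)
h(d) = 5/8 (h(d) = -1/8*(-5) = 5/8)
C(k, u) = (-27/8 + k*u)**2 (C(k, u) = (5/8 + (k*u - 4))**2 = (5/8 + (-4 + k*u))**2 = (-27/8 + k*u)**2)
C(-268, 254)/Z = ((-27 + 8*(-268)*254)**2/64)/(-12255) = ((-27 - 544576)**2/64)*(-1/12255) = ((1/64)*(-544603)**2)*(-1/12255) = ((1/64)*296592427609)*(-1/12255) = (296592427609/64)*(-1/12255) = -296592427609/784320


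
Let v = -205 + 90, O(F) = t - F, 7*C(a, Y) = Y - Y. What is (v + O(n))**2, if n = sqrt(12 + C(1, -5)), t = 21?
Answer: 8848 + 376*sqrt(3) ≈ 9499.3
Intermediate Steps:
C(a, Y) = 0 (C(a, Y) = (Y - Y)/7 = (1/7)*0 = 0)
n = 2*sqrt(3) (n = sqrt(12 + 0) = sqrt(12) = 2*sqrt(3) ≈ 3.4641)
O(F) = 21 - F
v = -115
(v + O(n))**2 = (-115 + (21 - 2*sqrt(3)))**2 = (-94 - 2*sqrt(3))**2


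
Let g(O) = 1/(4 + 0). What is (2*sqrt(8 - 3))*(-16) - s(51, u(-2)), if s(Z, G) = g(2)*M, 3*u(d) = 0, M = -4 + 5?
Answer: -1/4 - 32*sqrt(5) ≈ -71.804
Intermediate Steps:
g(O) = 1/4
M = 1
u(d) = 0 (u(d) = (1/3)*0 = 0)
s(Z, G) = 1/4 (s(Z, G) = (1/4)*1 = 1/4)
(2*sqrt(8 - 3))*(-16) - s(51, u(-2)) = (2*sqrt(8 - 3))*(-16) - 1*1/4 = (2*sqrt(5))*(-16) - 1/4 = -32*sqrt(5) - 1/4 = -1/4 - 32*sqrt(5)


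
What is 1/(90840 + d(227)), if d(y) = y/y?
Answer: 1/90841 ≈ 1.1008e-5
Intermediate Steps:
d(y) = 1
1/(90840 + d(227)) = 1/(90840 + 1) = 1/90841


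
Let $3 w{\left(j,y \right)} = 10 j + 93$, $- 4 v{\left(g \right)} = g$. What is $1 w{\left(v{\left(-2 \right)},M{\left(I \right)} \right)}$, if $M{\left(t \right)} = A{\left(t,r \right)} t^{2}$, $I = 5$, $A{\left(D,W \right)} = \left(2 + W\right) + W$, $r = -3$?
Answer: $\frac{98}{3} \approx 32.667$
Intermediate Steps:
$A{\left(D,W \right)} = 2 + 2 W$
$v{\left(g \right)} = - \frac{g}{4}$
$M{\left(t \right)} = - 4 t^{2}$ ($M{\left(t \right)} = \left(2 + 2 \left(-3\right)\right) t^{2} = \left(2 - 6\right) t^{2} = - 4 t^{2}$)
$w{\left(j,y \right)} = 31 + \frac{10 j}{3}$ ($w{\left(j,y \right)} = \frac{10 j + 93}{3} = \frac{93 + 10 j}{3} = 31 + \frac{10 j}{3}$)
$1 w{\left(v{\left(-2 \right)},M{\left(I \right)} \right)} = 1 \left(31 + \frac{10 \left(\left(- \frac{1}{4}\right) \left(-2\right)\right)}{3}\right) = 1 \left(31 + \frac{10}{3} \cdot \frac{1}{2}\right) = 1 \left(31 + \frac{5}{3}\right) = 1 \cdot \frac{98}{3} = \frac{98}{3}$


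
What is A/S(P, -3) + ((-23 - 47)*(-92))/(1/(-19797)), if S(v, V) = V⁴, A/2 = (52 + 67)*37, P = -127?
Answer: -10326898274/81 ≈ -1.2749e+8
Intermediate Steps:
A = 8806 (A = 2*((52 + 67)*37) = 2*(119*37) = 2*4403 = 8806)
A/S(P, -3) + ((-23 - 47)*(-92))/(1/(-19797)) = 8806/((-3)⁴) + ((-23 - 47)*(-92))/(1/(-19797)) = 8806/81 + (-70*(-92))/(-1/19797) = 8806*(1/81) + 6440*(-19797) = 8806/81 - 127492680 = -10326898274/81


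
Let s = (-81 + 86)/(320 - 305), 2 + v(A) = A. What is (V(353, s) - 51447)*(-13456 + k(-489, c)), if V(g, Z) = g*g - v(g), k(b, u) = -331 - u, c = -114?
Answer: -995544803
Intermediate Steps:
v(A) = -2 + A
s = 1/3 (s = 5/15 = 5*(1/15) = 1/3 ≈ 0.33333)
V(g, Z) = 2 + g**2 - g (V(g, Z) = g*g - (-2 + g) = g**2 + (2 - g) = 2 + g**2 - g)
(V(353, s) - 51447)*(-13456 + k(-489, c)) = ((2 + 353**2 - 1*353) - 51447)*(-13456 + (-331 - 1*(-114))) = ((2 + 124609 - 353) - 51447)*(-13456 + (-331 + 114)) = (124258 - 51447)*(-13456 - 217) = 72811*(-13673) = -995544803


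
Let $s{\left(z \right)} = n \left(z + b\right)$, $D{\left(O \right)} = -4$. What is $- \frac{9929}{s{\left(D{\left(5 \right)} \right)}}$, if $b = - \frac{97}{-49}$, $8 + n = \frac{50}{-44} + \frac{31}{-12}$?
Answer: $- \frac{278012}{663} \approx -419.32$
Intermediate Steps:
$n = - \frac{1547}{132}$ ($n = -8 + \left(\frac{50}{-44} + \frac{31}{-12}\right) = -8 + \left(50 \left(- \frac{1}{44}\right) + 31 \left(- \frac{1}{12}\right)\right) = -8 - \frac{491}{132} = - \frac{1547}{132} \approx -11.72$)
$b = \frac{97}{49}$ ($b = \left(-97\right) \left(- \frac{1}{49}\right) = \frac{97}{49} \approx 1.9796$)
$s{\left(z \right)} = - \frac{21437}{924} - \frac{1547 z}{132}$ ($s{\left(z \right)} = - \frac{1547 \left(z + \frac{97}{49}\right)}{132} = - \frac{1547 \left(\frac{97}{49} + z\right)}{132} = - \frac{21437}{924} - \frac{1547 z}{132}$)
$- \frac{9929}{s{\left(D{\left(5 \right)} \right)}} = - \frac{9929}{- \frac{21437}{924} - - \frac{1547}{33}} = - \frac{9929}{- \frac{21437}{924} + \frac{1547}{33}} = - \frac{9929}{\frac{663}{28}} = \left(-9929\right) \frac{28}{663} = - \frac{278012}{663}$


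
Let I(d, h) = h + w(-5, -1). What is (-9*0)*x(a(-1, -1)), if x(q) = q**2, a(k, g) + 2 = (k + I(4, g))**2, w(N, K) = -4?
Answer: 0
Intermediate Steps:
I(d, h) = -4 + h (I(d, h) = h - 4 = -4 + h)
a(k, g) = -2 + (-4 + g + k)**2 (a(k, g) = -2 + (k + (-4 + g))**2 = -2 + (-4 + g + k)**2)
(-9*0)*x(a(-1, -1)) = (-9*0)*(-2 + (-4 - 1 - 1)**2)**2 = 0*(-2 + (-6)**2)**2 = 0*(-2 + 36)**2 = 0*34**2 = 0*1156 = 0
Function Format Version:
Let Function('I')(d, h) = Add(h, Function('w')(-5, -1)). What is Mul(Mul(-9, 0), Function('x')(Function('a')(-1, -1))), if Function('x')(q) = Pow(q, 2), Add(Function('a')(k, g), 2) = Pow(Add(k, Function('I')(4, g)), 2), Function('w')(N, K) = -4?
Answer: 0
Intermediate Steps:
Function('I')(d, h) = Add(-4, h) (Function('I')(d, h) = Add(h, -4) = Add(-4, h))
Function('a')(k, g) = Add(-2, Pow(Add(-4, g, k), 2)) (Function('a')(k, g) = Add(-2, Pow(Add(k, Add(-4, g)), 2)) = Add(-2, Pow(Add(-4, g, k), 2)))
Mul(Mul(-9, 0), Function('x')(Function('a')(-1, -1))) = Mul(Mul(-9, 0), Pow(Add(-2, Pow(Add(-4, -1, -1), 2)), 2)) = Mul(0, Pow(Add(-2, Pow(-6, 2)), 2)) = Mul(0, Pow(Add(-2, 36), 2)) = Mul(0, Pow(34, 2)) = Mul(0, 1156) = 0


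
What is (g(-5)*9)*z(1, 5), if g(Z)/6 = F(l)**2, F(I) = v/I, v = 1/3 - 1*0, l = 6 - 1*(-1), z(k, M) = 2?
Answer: 12/49 ≈ 0.24490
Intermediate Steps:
l = 7 (l = 6 + 1 = 7)
v = 1/3 (v = 1/3 + 0 = 1/3 ≈ 0.33333)
F(I) = 1/(3*I)
g(Z) = 2/147 (g(Z) = 6*((1/3)/7)**2 = 6*((1/3)*(1/7))**2 = 6*(1/21)**2 = 6*(1/441) = 2/147)
(g(-5)*9)*z(1, 5) = ((2/147)*9)*2 = (6/49)*2 = 12/49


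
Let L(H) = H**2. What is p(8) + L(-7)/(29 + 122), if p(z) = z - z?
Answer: 49/151 ≈ 0.32450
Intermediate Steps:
p(z) = 0
p(8) + L(-7)/(29 + 122) = 0 + (-7)**2/(29 + 122) = 0 + 49/151 = 49/151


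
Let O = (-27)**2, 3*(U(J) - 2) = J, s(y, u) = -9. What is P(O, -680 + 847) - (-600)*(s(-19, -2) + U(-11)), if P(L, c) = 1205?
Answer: -5195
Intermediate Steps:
U(J) = 2 + J/3
O = 729
P(O, -680 + 847) - (-600)*(s(-19, -2) + U(-11)) = 1205 - (-600)*(-9 + (2 + (1/3)*(-11))) = 1205 - (-600)*(-9 + (2 - 11/3)) = 1205 - (-600)*(-9 - 5/3) = 1205 - (-600)*(-32)/3 = 1205 - 1*6400 = 1205 - 6400 = -5195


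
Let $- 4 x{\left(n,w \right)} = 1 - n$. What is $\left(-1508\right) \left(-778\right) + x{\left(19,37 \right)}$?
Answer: $\frac{2346457}{2} \approx 1.1732 \cdot 10^{6}$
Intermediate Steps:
$x{\left(n,w \right)} = - \frac{1}{4} + \frac{n}{4}$ ($x{\left(n,w \right)} = - \frac{1 - n}{4} = - \frac{1}{4} + \frac{n}{4}$)
$\left(-1508\right) \left(-778\right) + x{\left(19,37 \right)} = \left(-1508\right) \left(-778\right) + \left(- \frac{1}{4} + \frac{1}{4} \cdot 19\right) = 1173224 + \left(- \frac{1}{4} + \frac{19}{4}\right) = 1173224 + \frac{9}{2} = \frac{2346457}{2}$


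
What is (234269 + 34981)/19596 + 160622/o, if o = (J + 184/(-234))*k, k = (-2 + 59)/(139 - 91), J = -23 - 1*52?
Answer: -974474972269/550232818 ≈ -1771.0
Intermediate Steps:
J = -75 (J = -23 - 52 = -75)
k = 19/16 (k = 57/48 = 57*(1/48) = 19/16 ≈ 1.1875)
o = -168473/1872 (o = (-75 + 184/(-234))*(19/16) = (-75 + 184*(-1/234))*(19/16) = (-75 - 92/117)*(19/16) = -8867/117*19/16 = -168473/1872 ≈ -89.996)
(234269 + 34981)/19596 + 160622/o = (234269 + 34981)/19596 + 160622/(-168473/1872) = 269250*(1/19596) + 160622*(-1872/168473) = 44875/3266 - 300684384/168473 = -974474972269/550232818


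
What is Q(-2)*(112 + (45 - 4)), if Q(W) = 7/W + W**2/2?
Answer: -459/2 ≈ -229.50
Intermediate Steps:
Q(W) = W**2/2 + 7/W (Q(W) = 7/W + W**2*(1/2) = 7/W + W**2/2 = W**2/2 + 7/W)
Q(-2)*(112 + (45 - 4)) = ((1/2)*(14 + (-2)**3)/(-2))*(112 + (45 - 4)) = ((1/2)*(-1/2)*(14 - 8))*(112 + 41) = ((1/2)*(-1/2)*6)*153 = -3/2*153 = -459/2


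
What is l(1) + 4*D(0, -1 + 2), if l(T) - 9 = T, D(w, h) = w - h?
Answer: 6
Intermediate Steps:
l(T) = 9 + T
l(1) + 4*D(0, -1 + 2) = (9 + 1) + 4*(0 - (-1 + 2)) = 10 + 4*(0 - 1*1) = 10 + 4*(0 - 1) = 10 + 4*(-1) = 10 - 4 = 6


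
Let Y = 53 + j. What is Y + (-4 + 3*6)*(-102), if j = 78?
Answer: -1297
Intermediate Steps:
Y = 131 (Y = 53 + 78 = 131)
Y + (-4 + 3*6)*(-102) = 131 + (-4 + 3*6)*(-102) = 131 + (-4 + 18)*(-102) = 131 + 14*(-102) = 131 - 1428 = -1297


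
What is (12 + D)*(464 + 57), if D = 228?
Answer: 125040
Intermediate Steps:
(12 + D)*(464 + 57) = (12 + 228)*(464 + 57) = 240*521 = 125040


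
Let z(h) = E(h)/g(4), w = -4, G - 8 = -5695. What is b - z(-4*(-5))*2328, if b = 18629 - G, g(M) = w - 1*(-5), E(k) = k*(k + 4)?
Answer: -1093124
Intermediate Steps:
G = -5687 (G = 8 - 5695 = -5687)
E(k) = k*(4 + k)
g(M) = 1 (g(M) = -4 - 1*(-5) = -4 + 5 = 1)
z(h) = h*(4 + h) (z(h) = (h*(4 + h))/1 = (h*(4 + h))*1 = h*(4 + h))
b = 24316 (b = 18629 - 1*(-5687) = 18629 + 5687 = 24316)
b - z(-4*(-5))*2328 = 24316 - (-4*(-5))*(4 - 4*(-5))*2328 = 24316 - 20*(4 + 20)*2328 = 24316 - 20*24*2328 = 24316 - 480*2328 = 24316 - 1*1117440 = 24316 - 1117440 = -1093124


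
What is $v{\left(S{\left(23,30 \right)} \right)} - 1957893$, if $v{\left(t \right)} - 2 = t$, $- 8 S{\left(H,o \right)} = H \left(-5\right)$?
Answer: $- \frac{15663013}{8} \approx -1.9579 \cdot 10^{6}$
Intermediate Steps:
$S{\left(H,o \right)} = \frac{5 H}{8}$ ($S{\left(H,o \right)} = - \frac{H \left(-5\right)}{8} = - \frac{\left(-5\right) H}{8} = \frac{5 H}{8}$)
$v{\left(t \right)} = 2 + t$
$v{\left(S{\left(23,30 \right)} \right)} - 1957893 = \left(2 + \frac{5}{8} \cdot 23\right) - 1957893 = \left(2 + \frac{115}{8}\right) - 1957893 = \frac{131}{8} - 1957893 = - \frac{15663013}{8}$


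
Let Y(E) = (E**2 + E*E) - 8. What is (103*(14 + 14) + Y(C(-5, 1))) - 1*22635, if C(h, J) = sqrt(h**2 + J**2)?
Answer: -19707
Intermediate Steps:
C(h, J) = sqrt(J**2 + h**2)
Y(E) = -8 + 2*E**2 (Y(E) = (E**2 + E**2) - 8 = 2*E**2 - 8 = -8 + 2*E**2)
(103*(14 + 14) + Y(C(-5, 1))) - 1*22635 = (103*(14 + 14) + (-8 + 2*(sqrt(1**2 + (-5)**2))**2)) - 1*22635 = (103*28 + (-8 + 2*(sqrt(1 + 25))**2)) - 22635 = (2884 + (-8 + 2*(sqrt(26))**2)) - 22635 = (2884 + (-8 + 2*26)) - 22635 = (2884 + (-8 + 52)) - 22635 = (2884 + 44) - 22635 = 2928 - 22635 = -19707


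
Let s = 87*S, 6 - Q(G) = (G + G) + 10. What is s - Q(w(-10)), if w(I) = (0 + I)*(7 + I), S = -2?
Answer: -110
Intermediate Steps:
w(I) = I*(7 + I)
Q(G) = -4 - 2*G (Q(G) = 6 - ((G + G) + 10) = 6 - (2*G + 10) = 6 - (10 + 2*G) = 6 + (-10 - 2*G) = -4 - 2*G)
s = -174 (s = 87*(-2) = -174)
s - Q(w(-10)) = -174 - (-4 - (-20)*(7 - 10)) = -174 - (-4 - (-20)*(-3)) = -174 - (-4 - 2*30) = -174 - (-4 - 60) = -174 - 1*(-64) = -174 + 64 = -110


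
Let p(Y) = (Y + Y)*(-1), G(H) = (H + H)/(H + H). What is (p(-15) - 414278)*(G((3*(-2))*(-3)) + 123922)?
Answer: -51334854904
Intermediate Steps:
G(H) = 1 (G(H) = (2*H)/((2*H)) = (2*H)*(1/(2*H)) = 1)
p(Y) = -2*Y (p(Y) = (2*Y)*(-1) = -2*Y)
(p(-15) - 414278)*(G((3*(-2))*(-3)) + 123922) = (-2*(-15) - 414278)*(1 + 123922) = (30 - 414278)*123923 = -414248*123923 = -51334854904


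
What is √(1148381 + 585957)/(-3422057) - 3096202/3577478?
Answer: -1548101/1788739 - √1734338/3422057 ≈ -0.86586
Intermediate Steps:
√(1148381 + 585957)/(-3422057) - 3096202/3577478 = √1734338*(-1/3422057) - 3096202*1/3577478 = -√1734338/3422057 - 1548101/1788739 = -1548101/1788739 - √1734338/3422057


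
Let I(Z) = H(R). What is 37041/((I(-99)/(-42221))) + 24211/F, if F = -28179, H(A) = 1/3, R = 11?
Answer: -4264777283128/909 ≈ -4.6917e+9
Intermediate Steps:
H(A) = ⅓
I(Z) = ⅓
37041/((I(-99)/(-42221))) + 24211/F = 37041/(((⅓)/(-42221))) + 24211/(-28179) = 37041/(((⅓)*(-1/42221))) + 24211*(-1/28179) = 37041/(-1/126663) - 781/909 = 37041*(-126663) - 781/909 = -4691724183 - 781/909 = -4264777283128/909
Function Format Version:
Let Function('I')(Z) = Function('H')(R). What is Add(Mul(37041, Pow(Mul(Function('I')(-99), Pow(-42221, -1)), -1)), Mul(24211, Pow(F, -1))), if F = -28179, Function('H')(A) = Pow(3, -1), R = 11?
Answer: Rational(-4264777283128, 909) ≈ -4.6917e+9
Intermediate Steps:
Function('H')(A) = Rational(1, 3)
Function('I')(Z) = Rational(1, 3)
Add(Mul(37041, Pow(Mul(Function('I')(-99), Pow(-42221, -1)), -1)), Mul(24211, Pow(F, -1))) = Add(Mul(37041, Pow(Mul(Rational(1, 3), Pow(-42221, -1)), -1)), Mul(24211, Pow(-28179, -1))) = Add(Mul(37041, Pow(Mul(Rational(1, 3), Rational(-1, 42221)), -1)), Mul(24211, Rational(-1, 28179))) = Add(Mul(37041, Pow(Rational(-1, 126663), -1)), Rational(-781, 909)) = Add(Mul(37041, -126663), Rational(-781, 909)) = Add(-4691724183, Rational(-781, 909)) = Rational(-4264777283128, 909)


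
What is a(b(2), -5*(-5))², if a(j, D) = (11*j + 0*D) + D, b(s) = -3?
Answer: 64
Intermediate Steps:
a(j, D) = D + 11*j (a(j, D) = (11*j + 0) + D = 11*j + D = D + 11*j)
a(b(2), -5*(-5))² = (-5*(-5) + 11*(-3))² = (25 - 33)² = (-8)² = 64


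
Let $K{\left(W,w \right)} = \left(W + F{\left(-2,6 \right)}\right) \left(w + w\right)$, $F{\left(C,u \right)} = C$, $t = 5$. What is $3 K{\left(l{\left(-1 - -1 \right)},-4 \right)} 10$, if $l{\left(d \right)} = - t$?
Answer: $1680$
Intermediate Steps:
$l{\left(d \right)} = -5$ ($l{\left(d \right)} = \left(-1\right) 5 = -5$)
$K{\left(W,w \right)} = 2 w \left(-2 + W\right)$ ($K{\left(W,w \right)} = \left(W - 2\right) \left(w + w\right) = \left(-2 + W\right) 2 w = 2 w \left(-2 + W\right)$)
$3 K{\left(l{\left(-1 - -1 \right)},-4 \right)} 10 = 3 \cdot 2 \left(-4\right) \left(-2 - 5\right) 10 = 3 \cdot 2 \left(-4\right) \left(-7\right) 10 = 3 \cdot 56 \cdot 10 = 168 \cdot 10 = 1680$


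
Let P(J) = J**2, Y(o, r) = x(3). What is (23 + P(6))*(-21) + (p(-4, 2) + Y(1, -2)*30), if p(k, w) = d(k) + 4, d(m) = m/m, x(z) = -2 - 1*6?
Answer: -1474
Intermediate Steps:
x(z) = -8 (x(z) = -2 - 6 = -8)
d(m) = 1
Y(o, r) = -8
p(k, w) = 5 (p(k, w) = 1 + 4 = 5)
(23 + P(6))*(-21) + (p(-4, 2) + Y(1, -2)*30) = (23 + 6**2)*(-21) + (5 - 8*30) = (23 + 36)*(-21) + (5 - 240) = 59*(-21) - 235 = -1239 - 235 = -1474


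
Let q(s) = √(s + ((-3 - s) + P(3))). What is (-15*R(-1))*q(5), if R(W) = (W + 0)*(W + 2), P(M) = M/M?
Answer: 15*I*√2 ≈ 21.213*I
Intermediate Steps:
P(M) = 1
R(W) = W*(2 + W)
q(s) = I*√2 (q(s) = √(s + ((-3 - s) + 1)) = √(s + (-2 - s)) = √(-2) = I*√2)
(-15*R(-1))*q(5) = (-(-15)*(2 - 1))*(I*√2) = (-(-15))*(I*√2) = (-15*(-1))*(I*√2) = 15*(I*√2) = 15*I*√2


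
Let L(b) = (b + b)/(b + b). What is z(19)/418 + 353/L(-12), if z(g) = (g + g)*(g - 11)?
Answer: 3891/11 ≈ 353.73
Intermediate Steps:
z(g) = 2*g*(-11 + g) (z(g) = (2*g)*(-11 + g) = 2*g*(-11 + g))
L(b) = 1 (L(b) = (2*b)/((2*b)) = (2*b)*(1/(2*b)) = 1)
z(19)/418 + 353/L(-12) = (2*19*(-11 + 19))/418 + 353/1 = (2*19*8)*(1/418) + 353*1 = 304*(1/418) + 353 = 8/11 + 353 = 3891/11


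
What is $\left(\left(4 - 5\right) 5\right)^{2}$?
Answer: $25$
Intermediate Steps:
$\left(\left(4 - 5\right) 5\right)^{2} = \left(\left(-1\right) 5\right)^{2} = \left(-5\right)^{2} = 25$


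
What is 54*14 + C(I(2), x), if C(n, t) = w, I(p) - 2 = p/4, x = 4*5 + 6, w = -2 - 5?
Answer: 749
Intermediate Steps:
w = -7
x = 26 (x = 20 + 6 = 26)
I(p) = 2 + p/4
C(n, t) = -7
54*14 + C(I(2), x) = 54*14 - 7 = 756 - 7 = 749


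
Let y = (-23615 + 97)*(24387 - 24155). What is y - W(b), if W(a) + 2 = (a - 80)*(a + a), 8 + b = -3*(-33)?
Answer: -5458176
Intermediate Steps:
y = -5456176 (y = -23518*232 = -5456176)
b = 91 (b = -8 - 3*(-33) = -8 + 99 = 91)
W(a) = -2 + 2*a*(-80 + a) (W(a) = -2 + (a - 80)*(a + a) = -2 + (-80 + a)*(2*a) = -2 + 2*a*(-80 + a))
y - W(b) = -5456176 - (-2 - 160*91 + 2*91²) = -5456176 - (-2 - 14560 + 2*8281) = -5456176 - (-2 - 14560 + 16562) = -5456176 - 1*2000 = -5456176 - 2000 = -5458176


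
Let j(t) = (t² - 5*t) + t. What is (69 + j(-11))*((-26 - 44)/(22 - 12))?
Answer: -1638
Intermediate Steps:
j(t) = t² - 4*t
(69 + j(-11))*((-26 - 44)/(22 - 12)) = (69 - 11*(-4 - 11))*((-26 - 44)/(22 - 12)) = (69 - 11*(-15))*(-70/10) = (69 + 165)*(-70*⅒) = 234*(-7) = -1638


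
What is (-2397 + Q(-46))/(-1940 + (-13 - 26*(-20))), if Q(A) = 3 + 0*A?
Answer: 2394/1433 ≈ 1.6706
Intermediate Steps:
Q(A) = 3 (Q(A) = 3 + 0 = 3)
(-2397 + Q(-46))/(-1940 + (-13 - 26*(-20))) = (-2397 + 3)/(-1940 + (-13 - 26*(-20))) = -2394/(-1940 + (-13 + 520)) = -2394/(-1940 + 507) = -2394/(-1433) = -2394*(-1/1433) = 2394/1433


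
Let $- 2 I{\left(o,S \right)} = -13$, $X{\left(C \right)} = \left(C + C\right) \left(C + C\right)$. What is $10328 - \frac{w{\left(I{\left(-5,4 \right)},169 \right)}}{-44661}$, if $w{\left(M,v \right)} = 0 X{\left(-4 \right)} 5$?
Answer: $10328$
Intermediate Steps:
$X{\left(C \right)} = 4 C^{2}$ ($X{\left(C \right)} = 2 C 2 C = 4 C^{2}$)
$I{\left(o,S \right)} = \frac{13}{2}$ ($I{\left(o,S \right)} = \left(- \frac{1}{2}\right) \left(-13\right) = \frac{13}{2}$)
$w{\left(M,v \right)} = 0$ ($w{\left(M,v \right)} = 0 \cdot 4 \left(-4\right)^{2} \cdot 5 = 0 \cdot 4 \cdot 16 \cdot 5 = 0 \cdot 64 \cdot 5 = 0 \cdot 5 = 0$)
$10328 - \frac{w{\left(I{\left(-5,4 \right)},169 \right)}}{-44661} = 10328 - \frac{0}{-44661} = 10328 - 0 \left(- \frac{1}{44661}\right) = 10328 - 0 = 10328 + 0 = 10328$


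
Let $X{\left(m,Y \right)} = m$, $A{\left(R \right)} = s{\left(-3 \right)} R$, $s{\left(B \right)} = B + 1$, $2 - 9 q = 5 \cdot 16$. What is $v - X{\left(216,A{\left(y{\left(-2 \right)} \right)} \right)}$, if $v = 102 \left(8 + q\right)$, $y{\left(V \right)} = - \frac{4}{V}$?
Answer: $-284$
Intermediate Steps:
$q = - \frac{26}{3}$ ($q = \frac{2}{9} - \frac{5 \cdot 16}{9} = \frac{2}{9} - \frac{80}{9} = - \frac{26}{3} \approx -8.6667$)
$s{\left(B \right)} = 1 + B$
$A{\left(R \right)} = - 2 R$ ($A{\left(R \right)} = \left(1 - 3\right) R = - 2 R$)
$v = -68$ ($v = 102 \left(8 - \frac{26}{3}\right) = 102 \left(- \frac{2}{3}\right) = -68$)
$v - X{\left(216,A{\left(y{\left(-2 \right)} \right)} \right)} = -68 - 216 = -284$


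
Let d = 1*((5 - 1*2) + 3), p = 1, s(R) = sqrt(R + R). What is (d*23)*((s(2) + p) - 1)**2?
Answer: 552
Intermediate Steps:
s(R) = sqrt(2)*sqrt(R) (s(R) = sqrt(2*R) = sqrt(2)*sqrt(R))
d = 6 (d = 1*((5 - 2) + 3) = 1*(3 + 3) = 1*6 = 6)
(d*23)*((s(2) + p) - 1)**2 = (6*23)*((sqrt(2)*sqrt(2) + 1) - 1)**2 = 138*((2 + 1) - 1)**2 = 138*(3 - 1)**2 = 138*2**2 = 138*4 = 552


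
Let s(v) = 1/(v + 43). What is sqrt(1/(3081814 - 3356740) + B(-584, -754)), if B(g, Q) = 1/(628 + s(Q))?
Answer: sqrt(23940671591438130678)/122756383482 ≈ 0.039859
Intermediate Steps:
s(v) = 1/(43 + v)
B(g, Q) = 1/(628 + 1/(43 + Q))
sqrt(1/(3081814 - 3356740) + B(-584, -754)) = sqrt(1/(3081814 - 3356740) + (43 - 754)/(27005 + 628*(-754))) = sqrt(1/(-274926) - 711/(27005 - 473512)) = sqrt(-1/274926 - 711/(-446507)) = sqrt(-1/274926 - 1/446507*(-711)) = sqrt(-1/274926 + 711/446507) = sqrt(195025879/122756383482) = sqrt(23940671591438130678)/122756383482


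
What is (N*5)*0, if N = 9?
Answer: 0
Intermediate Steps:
(N*5)*0 = (9*5)*0 = 45*0 = 0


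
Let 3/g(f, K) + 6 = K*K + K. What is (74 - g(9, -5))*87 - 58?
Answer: 89059/14 ≈ 6361.4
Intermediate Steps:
g(f, K) = 3/(-6 + K + K²) (g(f, K) = 3/(-6 + (K*K + K)) = 3/(-6 + (K² + K)) = 3/(-6 + (K + K²)) = 3/(-6 + K + K²))
(74 - g(9, -5))*87 - 58 = (74 - 3/(-6 - 5 + (-5)²))*87 - 58 = (74 - 3/(-6 - 5 + 25))*87 - 58 = (74 - 3/14)*87 - 58 = (1033/14)*87 - 58 = 89871/14 - 58 = 89059/14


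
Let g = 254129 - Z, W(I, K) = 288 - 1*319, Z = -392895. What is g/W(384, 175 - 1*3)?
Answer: -647024/31 ≈ -20872.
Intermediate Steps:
W(I, K) = -31 (W(I, K) = 288 - 319 = -31)
g = 647024 (g = 254129 - 1*(-392895) = 254129 + 392895 = 647024)
g/W(384, 175 - 1*3) = 647024/(-31) = 647024*(-1/31) = -647024/31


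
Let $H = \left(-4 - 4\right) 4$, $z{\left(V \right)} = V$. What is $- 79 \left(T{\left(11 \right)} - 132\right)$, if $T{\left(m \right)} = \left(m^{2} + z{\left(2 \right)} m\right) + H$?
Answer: $1659$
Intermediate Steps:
$H = -32$ ($H = \left(-8\right) 4 = -32$)
$T{\left(m \right)} = -32 + m^{2} + 2 m$ ($T{\left(m \right)} = \left(m^{2} + 2 m\right) - 32 = -32 + m^{2} + 2 m$)
$- 79 \left(T{\left(11 \right)} - 132\right) = - 79 \left(\left(-32 + 11^{2} + 2 \cdot 11\right) - 132\right) = - 79 \left(\left(-32 + 121 + 22\right) - 132\right) = - 79 \left(111 - 132\right) = \left(-79\right) \left(-21\right) = 1659$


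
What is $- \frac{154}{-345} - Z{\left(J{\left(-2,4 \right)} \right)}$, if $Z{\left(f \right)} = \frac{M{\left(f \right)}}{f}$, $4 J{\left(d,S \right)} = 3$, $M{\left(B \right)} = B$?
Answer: $- \frac{191}{345} \approx -0.55362$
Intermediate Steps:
$J{\left(d,S \right)} = \frac{3}{4}$ ($J{\left(d,S \right)} = \frac{1}{4} \cdot 3 = \frac{3}{4}$)
$Z{\left(f \right)} = 1$ ($Z{\left(f \right)} = \frac{f}{f} = 1$)
$- \frac{154}{-345} - Z{\left(J{\left(-2,4 \right)} \right)} = - \frac{154}{-345} - 1 = \left(-154\right) \left(- \frac{1}{345}\right) - 1 = \frac{154}{345} - 1 = - \frac{191}{345}$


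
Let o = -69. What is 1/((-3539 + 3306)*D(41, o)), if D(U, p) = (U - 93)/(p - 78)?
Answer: -147/12116 ≈ -0.012133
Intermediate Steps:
D(U, p) = (-93 + U)/(-78 + p)
1/((-3539 + 3306)*D(41, o)) = 1/((-3539 + 3306)*(((-93 + 41)/(-78 - 69)))) = 1/((-233)*((-52/(-147)))) = -1/(233*((-1/147*(-52)))) = -1/(233*52/147) = -1/233*147/52 = -147/12116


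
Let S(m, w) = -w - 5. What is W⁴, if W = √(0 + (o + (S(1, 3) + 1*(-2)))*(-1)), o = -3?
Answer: 169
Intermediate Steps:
S(m, w) = -5 - w
W = √13 (W = √(0 + (-3 + ((-5 - 1*3) + 1*(-2)))*(-1)) = √(0 + (-3 + ((-5 - 3) - 2))*(-1)) = √(0 + (-3 + (-8 - 2))*(-1)) = √(0 + (-3 - 10)*(-1)) = √(0 - 13*(-1)) = √(0 + 13) = √13 ≈ 3.6056)
W⁴ = (√13)⁴ = 169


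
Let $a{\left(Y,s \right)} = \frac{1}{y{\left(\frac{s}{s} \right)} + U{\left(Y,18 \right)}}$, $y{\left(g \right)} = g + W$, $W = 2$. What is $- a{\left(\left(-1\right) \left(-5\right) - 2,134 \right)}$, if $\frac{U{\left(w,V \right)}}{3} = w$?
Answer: $- \frac{1}{12} \approx -0.083333$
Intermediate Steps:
$y{\left(g \right)} = 2 + g$ ($y{\left(g \right)} = g + 2 = 2 + g$)
$U{\left(w,V \right)} = 3 w$
$a{\left(Y,s \right)} = \frac{1}{3 + 3 Y}$ ($a{\left(Y,s \right)} = \frac{1}{\left(2 + \frac{s}{s}\right) + 3 Y} = \frac{1}{\left(2 + 1\right) + 3 Y} = \frac{1}{3 + 3 Y}$)
$- a{\left(\left(-1\right) \left(-5\right) - 2,134 \right)} = - \frac{1}{3 \left(1 - -3\right)} = - \frac{1}{3 \left(1 + \left(5 - 2\right)\right)} = - \frac{1}{3 \left(1 + 3\right)} = - \frac{1}{3 \cdot 4} = \left(-1\right) \frac{1}{12} = - \frac{1}{12}$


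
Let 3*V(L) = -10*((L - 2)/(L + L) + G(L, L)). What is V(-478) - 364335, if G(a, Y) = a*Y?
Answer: -807306155/717 ≈ -1.1260e+6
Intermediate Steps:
G(a, Y) = Y*a
V(L) = -10*L²/3 - 5*(-2 + L)/(3*L) (V(L) = (-10*((L - 2)/(L + L) + L*L))/3 = (-10*((-2 + L)/((2*L)) + L²))/3 = (-10*((-2 + L)*(1/(2*L)) + L²))/3 = (-10*((-2 + L)/(2*L) + L²))/3 = (-10*(L² + (-2 + L)/(2*L)))/3 = (-10*L² - 5*(-2 + L)/L)/3 = -10*L²/3 - 5*(-2 + L)/(3*L))
V(-478) - 364335 = (5/3)*(2 - 1*(-478) - 2*(-478)³)/(-478) - 364335 = (5/3)*(-1/478)*(2 + 478 - 2*(-109215352)) - 364335 = (5/3)*(-1/478)*(2 + 478 + 218430704) - 364335 = (5/3)*(-1/478)*218431184 - 364335 = -546077960/717 - 364335 = -807306155/717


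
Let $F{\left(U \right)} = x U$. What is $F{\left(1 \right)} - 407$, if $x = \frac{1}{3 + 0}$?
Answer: $- \frac{1220}{3} \approx -406.67$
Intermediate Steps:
$x = \frac{1}{3} \approx 0.33333$
$F{\left(U \right)} = \frac{U}{3}$
$F{\left(1 \right)} - 407 = \frac{1}{3} \cdot 1 - 407 = \frac{1}{3} - 407 = - \frac{1220}{3}$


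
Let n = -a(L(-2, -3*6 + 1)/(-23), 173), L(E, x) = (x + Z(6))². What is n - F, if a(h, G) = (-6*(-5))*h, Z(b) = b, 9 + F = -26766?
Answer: 619455/23 ≈ 26933.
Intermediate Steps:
F = -26775 (F = -9 - 26766 = -26775)
L(E, x) = (6 + x)² (L(E, x) = (x + 6)² = (6 + x)²)
a(h, G) = 30*h
n = 3630/23 (n = -30*(6 + (-3*6 + 1))²/(-23) = -30*(6 + (-18 + 1))²*(-1/23) = -30*(6 - 17)²*(-1/23) = -30*(-11)²*(-1/23) = -30*121*(-1/23) = -30*(-121)/23 = -1*(-3630/23) = 3630/23 ≈ 157.83)
n - F = 3630/23 - 1*(-26775) = 3630/23 + 26775 = 619455/23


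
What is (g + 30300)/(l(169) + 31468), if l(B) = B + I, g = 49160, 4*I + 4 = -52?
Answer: 79460/31623 ≈ 2.5127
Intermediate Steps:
I = -14 (I = -1 + (1/4)*(-52) = -1 - 13 = -14)
l(B) = -14 + B (l(B) = B - 14 = -14 + B)
(g + 30300)/(l(169) + 31468) = (49160 + 30300)/((-14 + 169) + 31468) = 79460/(155 + 31468) = 79460/31623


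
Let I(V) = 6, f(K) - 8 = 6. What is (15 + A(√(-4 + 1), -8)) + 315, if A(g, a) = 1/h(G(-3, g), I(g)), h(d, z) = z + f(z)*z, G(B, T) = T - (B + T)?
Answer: 29701/90 ≈ 330.01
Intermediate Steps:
f(K) = 14 (f(K) = 8 + 6 = 14)
G(B, T) = -B (G(B, T) = T + (-B - T) = -B)
h(d, z) = 15*z (h(d, z) = z + 14*z = 15*z)
A(g, a) = 1/90 (A(g, a) = 1/(15*6) = 1/90)
(15 + A(√(-4 + 1), -8)) + 315 = (15 + 1/90) + 315 = 1351/90 + 315 = 29701/90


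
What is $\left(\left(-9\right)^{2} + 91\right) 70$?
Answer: $12040$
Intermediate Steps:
$\left(\left(-9\right)^{2} + 91\right) 70 = \left(81 + 91\right) 70 = 172 \cdot 70 = 12040$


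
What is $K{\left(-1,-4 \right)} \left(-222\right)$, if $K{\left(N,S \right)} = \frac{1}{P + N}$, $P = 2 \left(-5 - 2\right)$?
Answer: $\frac{74}{5} \approx 14.8$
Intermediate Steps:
$P = -14$ ($P = 2 \left(-7\right) = -14$)
$K{\left(N,S \right)} = \frac{1}{-14 + N}$
$K{\left(-1,-4 \right)} \left(-222\right) = \frac{1}{-14 - 1} \left(-222\right) = \frac{1}{-15} \left(-222\right) = \left(- \frac{1}{15}\right) \left(-222\right) = \frac{74}{5}$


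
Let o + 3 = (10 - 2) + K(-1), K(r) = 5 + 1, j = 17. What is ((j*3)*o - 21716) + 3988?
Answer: -17167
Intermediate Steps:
K(r) = 6
o = 11 (o = -3 + ((10 - 2) + 6) = -3 + (8 + 6) = -3 + 14 = 11)
((j*3)*o - 21716) + 3988 = ((17*3)*11 - 21716) + 3988 = (51*11 - 21716) + 3988 = (561 - 21716) + 3988 = -21155 + 3988 = -17167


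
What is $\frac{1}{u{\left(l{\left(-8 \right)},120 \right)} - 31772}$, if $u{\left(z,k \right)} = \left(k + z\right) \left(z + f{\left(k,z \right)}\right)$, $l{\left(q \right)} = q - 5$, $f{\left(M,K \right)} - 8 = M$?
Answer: $- \frac{1}{19467} \approx -5.1369 \cdot 10^{-5}$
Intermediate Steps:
$f{\left(M,K \right)} = 8 + M$
$l{\left(q \right)} = -5 + q$
$u{\left(z,k \right)} = \left(k + z\right) \left(8 + k + z\right)$ ($u{\left(z,k \right)} = \left(k + z\right) \left(z + \left(8 + k\right)\right) = \left(k + z\right) \left(8 + k + z\right)$)
$\frac{1}{u{\left(l{\left(-8 \right)},120 \right)} - 31772} = \frac{1}{\left(\left(-5 - 8\right)^{2} + 120 \left(-5 - 8\right) + 120 \left(8 + 120\right) + \left(-5 - 8\right) \left(8 + 120\right)\right) - 31772} = \frac{1}{\left(\left(-13\right)^{2} + 120 \left(-13\right) + 120 \cdot 128 - 1664\right) - 31772} = \frac{1}{\left(169 - 1560 + 15360 - 1664\right) - 31772} = \frac{1}{12305 - 31772} = \frac{1}{-19467} = - \frac{1}{19467}$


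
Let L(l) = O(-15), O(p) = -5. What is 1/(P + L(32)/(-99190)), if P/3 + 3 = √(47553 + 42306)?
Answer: 321990578/28931015506153 + 1180638732*√89859/318241170567683 ≈ 0.0011232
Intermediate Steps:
L(l) = -5
P = -9 + 3*√89859 (P = -9 + 3*√(47553 + 42306) = -9 + 3*√89859 ≈ 890.29)
1/(P + L(32)/(-99190)) = 1/((-9 + 3*√89859) - 5/(-99190)) = 1/((-9 + 3*√89859) - 5*(-1/99190)) = 1/((-9 + 3*√89859) + 1/19838) = 1/(-178541/19838 + 3*√89859)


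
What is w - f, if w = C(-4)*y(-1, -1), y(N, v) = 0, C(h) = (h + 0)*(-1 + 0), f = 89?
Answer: -89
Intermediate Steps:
C(h) = -h (C(h) = h*(-1) = -h)
w = 0 (w = -1*(-4)*0 = 4*0 = 0)
w - f = 0 - 1*89 = 0 - 89 = -89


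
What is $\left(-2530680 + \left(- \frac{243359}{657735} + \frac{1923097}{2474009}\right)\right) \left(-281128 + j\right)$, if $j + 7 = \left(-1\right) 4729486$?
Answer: $\frac{6877960703802060449421152}{542414103205} \approx 1.268 \cdot 10^{13}$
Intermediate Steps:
$j = -4729493$ ($j = -7 - 4729486 = -4729493$)
$\left(-2530680 + \left(- \frac{243359}{657735} + \frac{1923097}{2474009}\right)\right) \left(-281128 + j\right) = \left(-2530680 + \left(- \frac{243359}{657735} + \frac{1923097}{2474009}\right)\right) \left(-281128 - 4729493\right) = \left(-2530680 + \left(\left(-243359\right) \frac{1}{657735} + 1923097 \cdot \frac{1}{2474009}\right)\right) \left(-5010621\right) = \left(-2530680 + \left(- \frac{243359}{657735} + \frac{1923097}{2474009}\right)\right) \left(-5010621\right) = \left(-2530680 + \frac{662815849064}{1627242309615}\right) \left(-5010621\right) = \left(- \frac{4118028905280639136}{1627242309615}\right) \left(-5010621\right) = \frac{6877960703802060449421152}{542414103205}$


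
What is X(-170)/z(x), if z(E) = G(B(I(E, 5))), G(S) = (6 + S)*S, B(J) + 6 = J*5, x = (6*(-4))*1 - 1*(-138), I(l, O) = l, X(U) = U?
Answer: -17/32148 ≈ -0.00052880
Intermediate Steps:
x = 114 (x = -24*1 + 138 = -24 + 138 = 114)
B(J) = -6 + 5*J (B(J) = -6 + J*5 = -6 + 5*J)
G(S) = S*(6 + S)
z(E) = 5*E*(-6 + 5*E) (z(E) = (-6 + 5*E)*(6 + (-6 + 5*E)) = (-6 + 5*E)*(5*E) = 5*E*(-6 + 5*E))
X(-170)/z(x) = -170*1/(570*(-6 + 5*114)) = -170*1/(570*(-6 + 570)) = -170/(5*114*564) = -170/321480 = -170*1/321480 = -17/32148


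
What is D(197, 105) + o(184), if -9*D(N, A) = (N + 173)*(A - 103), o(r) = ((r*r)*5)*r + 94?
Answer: 280327786/9 ≈ 3.1148e+7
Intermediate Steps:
o(r) = 94 + 5*r³ (o(r) = (r²*5)*r + 94 = (5*r²)*r + 94 = 5*r³ + 94 = 94 + 5*r³)
D(N, A) = -(-103 + A)*(173 + N)/9 (D(N, A) = -(N + 173)*(A - 103)/9 = -(173 + N)*(-103 + A)/9 = -(-103 + A)*(173 + N)/9)
D(197, 105) + o(184) = (17819/9 - 173/9*105 + (103/9)*197 - ⅑*105*197) + (94 + 5*184³) = (17819/9 - 6055/3 + 20291/9 - 6895/3) + (94 + 5*6229504) = -740/9 + (94 + 31147520) = -740/9 + 31147614 = 280327786/9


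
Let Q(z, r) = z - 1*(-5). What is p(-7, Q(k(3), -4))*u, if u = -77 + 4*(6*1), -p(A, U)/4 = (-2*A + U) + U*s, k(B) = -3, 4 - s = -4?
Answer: 6784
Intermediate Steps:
s = 8 (s = 4 - 1*(-4) = 4 + 4 = 8)
Q(z, r) = 5 + z (Q(z, r) = z + 5 = 5 + z)
p(A, U) = -36*U + 8*A (p(A, U) = -4*((-2*A + U) + U*8) = -4*((U - 2*A) + 8*U) = -4*(-2*A + 9*U) = -36*U + 8*A)
u = -53 (u = -77 + 4*6 = -77 + 24 = -53)
p(-7, Q(k(3), -4))*u = (-36*(5 - 3) + 8*(-7))*(-53) = (-36*2 - 56)*(-53) = (-72 - 56)*(-53) = -128*(-53) = 6784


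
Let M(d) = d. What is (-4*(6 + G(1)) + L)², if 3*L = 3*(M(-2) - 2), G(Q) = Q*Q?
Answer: 1024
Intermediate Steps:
G(Q) = Q²
L = -4 (L = (3*(-2 - 2))/3 = (3*(-4))/3 = (⅓)*(-12) = -4)
(-4*(6 + G(1)) + L)² = (-4*(6 + 1²) - 4)² = (-4*(6 + 1) - 4)² = (-4*7 - 4)² = (-28 - 4)² = (-32)² = 1024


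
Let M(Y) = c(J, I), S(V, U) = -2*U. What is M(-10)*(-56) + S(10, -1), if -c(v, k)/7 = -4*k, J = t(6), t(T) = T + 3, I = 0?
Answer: 2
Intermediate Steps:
t(T) = 3 + T
J = 9 (J = 3 + 6 = 9)
c(v, k) = 28*k (c(v, k) = -(-28)*k = 28*k)
M(Y) = 0 (M(Y) = 28*0 = 0)
M(-10)*(-56) + S(10, -1) = 0*(-56) - 2*(-1) = 0 + 2 = 2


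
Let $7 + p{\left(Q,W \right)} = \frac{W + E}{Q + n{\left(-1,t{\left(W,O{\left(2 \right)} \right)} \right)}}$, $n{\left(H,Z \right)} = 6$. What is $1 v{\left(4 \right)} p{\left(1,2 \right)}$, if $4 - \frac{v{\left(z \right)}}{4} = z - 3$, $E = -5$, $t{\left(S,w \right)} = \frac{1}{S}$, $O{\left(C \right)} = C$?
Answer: $- \frac{624}{7} \approx -89.143$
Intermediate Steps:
$p{\left(Q,W \right)} = -7 + \frac{-5 + W}{6 + Q}$ ($p{\left(Q,W \right)} = -7 + \frac{W - 5}{Q + 6} = -7 + \frac{-5 + W}{6 + Q}$)
$v{\left(z \right)} = 28 - 4 z$ ($v{\left(z \right)} = 16 - 4 \left(z - 3\right) = 16 - 4 \left(-3 + z\right) = 16 - \left(-12 + 4 z\right) = 28 - 4 z$)
$1 v{\left(4 \right)} p{\left(1,2 \right)} = 1 \left(28 - 16\right) \frac{-47 + 2 - 7}{6 + 1} = 1 \left(28 - 16\right) \frac{-47 + 2 - 7}{7} = 1 \cdot 12 \cdot \frac{1}{7} \left(-52\right) = 12 \left(- \frac{52}{7}\right) = - \frac{624}{7}$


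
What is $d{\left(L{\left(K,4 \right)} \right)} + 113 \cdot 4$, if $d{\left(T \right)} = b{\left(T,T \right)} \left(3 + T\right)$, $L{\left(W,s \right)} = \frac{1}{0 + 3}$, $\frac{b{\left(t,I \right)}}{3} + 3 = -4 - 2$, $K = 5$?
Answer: $362$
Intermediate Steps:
$b{\left(t,I \right)} = -27$ ($b{\left(t,I \right)} = -9 + 3 \left(-4 - 2\right) = -9 + 3 \left(-6\right) = -9 - 18 = -27$)
$L{\left(W,s \right)} = \frac{1}{3}$
$d{\left(T \right)} = -81 - 27 T$ ($d{\left(T \right)} = - 27 \left(3 + T\right) = -81 - 27 T$)
$d{\left(L{\left(K,4 \right)} \right)} + 113 \cdot 4 = \left(-81 - 9\right) + 113 \cdot 4 = \left(-81 - 9\right) + 452 = -90 + 452 = 362$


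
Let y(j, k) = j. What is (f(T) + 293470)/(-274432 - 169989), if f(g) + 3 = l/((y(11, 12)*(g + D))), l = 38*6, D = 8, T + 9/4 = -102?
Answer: -1242831833/1882122935 ≈ -0.66034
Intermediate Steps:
T = -417/4 (T = -9/4 - 102 = -417/4 ≈ -104.25)
l = 228
f(g) = -3 + 228/(88 + 11*g) (f(g) = -3 + 228/((11*(g + 8))) = -3 + 228/((11*(8 + g))) = -3 + 228/(88 + 11*g))
(f(T) + 293470)/(-274432 - 169989) = (3*(-12 - 11*(-417/4))/(11*(8 - 417/4)) + 293470)/(-274432 - 169989) = (3*(-12 + 4587/4)/(11*(-385/4)) + 293470)/(-444421) = ((3/11)*(-4/385)*(4539/4) + 293470)*(-1/444421) = (-13617/4235 + 293470)*(-1/444421) = (1242831833/4235)*(-1/444421) = -1242831833/1882122935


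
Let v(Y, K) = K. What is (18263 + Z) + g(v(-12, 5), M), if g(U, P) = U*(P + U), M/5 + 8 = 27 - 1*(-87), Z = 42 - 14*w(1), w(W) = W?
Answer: 20966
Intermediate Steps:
Z = 28 (Z = 42 - 14*1 = 42 - 14 = 28)
M = 530 (M = -40 + 5*(27 - 1*(-87)) = -40 + 5*(27 + 87) = -40 + 5*114 = -40 + 570 = 530)
(18263 + Z) + g(v(-12, 5), M) = (18263 + 28) + 5*(530 + 5) = 18291 + 5*535 = 18291 + 2675 = 20966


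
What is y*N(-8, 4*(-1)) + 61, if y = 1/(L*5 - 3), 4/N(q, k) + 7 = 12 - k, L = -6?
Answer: 18113/297 ≈ 60.987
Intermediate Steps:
N(q, k) = 4/(5 - k) (N(q, k) = 4/(-7 + (12 - k)) = 4/(5 - k))
y = -1/33 (y = 1/(-6*5 - 3) = 1/(-30 - 3) = 1/(-33) = -1/33 ≈ -0.030303)
y*N(-8, 4*(-1)) + 61 = -(-4)/(33*(-5 + 4*(-1))) + 61 = -(-4)/(33*(-5 - 4)) + 61 = -(-4)/(33*(-9)) + 61 = -(-4)*(-1)/(33*9) + 61 = -1/33*4/9 + 61 = -4/297 + 61 = 18113/297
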